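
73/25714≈0.00284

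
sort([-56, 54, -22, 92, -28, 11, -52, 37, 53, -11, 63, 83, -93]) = [-93, -56, -52, -28, -22, -11, 11, 37, 53, 54, 63, 83, 92]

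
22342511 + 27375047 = 49717558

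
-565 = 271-836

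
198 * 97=19206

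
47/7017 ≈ 0.00670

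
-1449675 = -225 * 6443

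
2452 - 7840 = -5388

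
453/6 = 151/2 = 75.50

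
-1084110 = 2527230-3611340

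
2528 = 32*79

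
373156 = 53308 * 7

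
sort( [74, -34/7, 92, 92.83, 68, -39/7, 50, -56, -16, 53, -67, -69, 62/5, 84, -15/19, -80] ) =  [-80, -69, -67, -56, -16, -39/7, -34/7, -15/19, 62/5, 50, 53, 68, 74, 84, 92, 92.83] 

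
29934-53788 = -23854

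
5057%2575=2482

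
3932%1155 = 467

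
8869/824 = 10 + 629/824 ≈ 10.76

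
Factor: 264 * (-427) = -1 * 2^3 * 3^1 * 7^1 * 11^1 * 61^1 = -112728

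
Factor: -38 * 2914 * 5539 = -1 * 2^2 * 19^1 * 29^1 * 31^1 * 47^1 * 191^1 = -613344548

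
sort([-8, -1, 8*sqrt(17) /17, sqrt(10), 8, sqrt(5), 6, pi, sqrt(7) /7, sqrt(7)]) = [-8, -1, sqrt(7) /7, 8*sqrt(17) /17, sqrt(5), sqrt(7), pi, sqrt(10), 6, 8]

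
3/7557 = 1/2519 ≈ 0.000397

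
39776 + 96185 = 135961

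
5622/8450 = 2811/4225 ≈ 0.665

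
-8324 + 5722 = -2602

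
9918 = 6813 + 3105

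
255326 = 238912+16414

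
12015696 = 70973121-58957425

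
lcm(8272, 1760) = 82720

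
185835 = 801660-615825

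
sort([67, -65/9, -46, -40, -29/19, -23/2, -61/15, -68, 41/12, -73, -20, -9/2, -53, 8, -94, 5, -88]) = [-94, -88, -73, -68, -53, -46, -40, -20, -23/2, -65/9, -9/2, -61/15, -29/19, 41/12, 5, 8, 67]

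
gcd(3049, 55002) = 1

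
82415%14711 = 8860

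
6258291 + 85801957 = 92060248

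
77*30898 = 2379146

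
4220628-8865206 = -4644578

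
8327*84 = 699468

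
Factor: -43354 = -1*2^1*53^1*409^1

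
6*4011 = 24066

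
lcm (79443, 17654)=158886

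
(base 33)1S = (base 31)1U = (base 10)61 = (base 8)75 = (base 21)2J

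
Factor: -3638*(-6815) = 2^1*5^1*17^1*29^1*47^1*107^1 = 24792970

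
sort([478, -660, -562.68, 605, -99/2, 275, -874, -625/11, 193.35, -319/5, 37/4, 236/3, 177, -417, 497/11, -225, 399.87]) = [-874, -660, -562.68, -417, -225, -319/5, -625/11, -99/2, 37/4, 497/11, 236/3, 177, 193.35, 275, 399.87, 478, 605]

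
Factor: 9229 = 11^1*839^1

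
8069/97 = 83 + 18/97 ≈ 83.19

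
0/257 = 0 = 0.00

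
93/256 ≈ 0.363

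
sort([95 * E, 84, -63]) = [-63, 84, 95 * E]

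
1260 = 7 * 180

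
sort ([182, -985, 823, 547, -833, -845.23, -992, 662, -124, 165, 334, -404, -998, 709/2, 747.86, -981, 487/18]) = [-998, -992, -985, -981, -845.23, -833, -404, -124, 487/18, 165, 182, 334, 709/2, 547, 662, 747.86, 823]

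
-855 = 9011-9866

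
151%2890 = 151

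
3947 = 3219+728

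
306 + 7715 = 8021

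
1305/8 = 163 + 1/8≈163.13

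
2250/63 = 250/7 ≈ 35.71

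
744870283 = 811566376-66696093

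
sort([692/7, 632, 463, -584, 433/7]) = [-584, 433/7, 692/7, 463, 632]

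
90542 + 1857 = 92399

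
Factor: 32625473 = 47^1*113^1*6143^1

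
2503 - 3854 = -1351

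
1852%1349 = 503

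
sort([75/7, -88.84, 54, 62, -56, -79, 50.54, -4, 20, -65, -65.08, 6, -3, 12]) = [-88.84, -79, -65.08, -65, -56, -4, -3, 6, 75/7, 12, 20, 50.54, 54, 62]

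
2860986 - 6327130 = -3466144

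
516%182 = 152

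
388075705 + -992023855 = -603948150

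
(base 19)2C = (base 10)50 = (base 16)32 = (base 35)1F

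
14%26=14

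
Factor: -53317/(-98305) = 5^(-1)*11^1*37^1*131^1*19661^(-1)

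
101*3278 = 331078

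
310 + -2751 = -2441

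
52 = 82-30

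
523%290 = 233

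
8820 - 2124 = 6696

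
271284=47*5772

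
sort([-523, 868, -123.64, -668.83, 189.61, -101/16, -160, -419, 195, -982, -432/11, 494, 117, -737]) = [-982, -737, -668.83, -523, -419, -160, -123.64, -432/11, -101/16, 117, 189.61, 195, 494, 868]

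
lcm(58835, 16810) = 117670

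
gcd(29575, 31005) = 65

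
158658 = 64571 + 94087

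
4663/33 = 141 + 10/33 ≈ 141.30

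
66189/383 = 172 + 313/383 ≈ 172.82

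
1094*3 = 3282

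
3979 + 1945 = 5924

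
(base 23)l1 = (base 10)484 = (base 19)169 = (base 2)111100100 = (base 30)g4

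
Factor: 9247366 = 2^1 * 4623683^1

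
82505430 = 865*95382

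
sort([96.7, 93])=[93, 96.7]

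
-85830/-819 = 28610/273≈104.80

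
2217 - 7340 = -5123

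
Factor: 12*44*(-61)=-1*2^4*3^1*11^1*61^1=-32208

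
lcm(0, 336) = 0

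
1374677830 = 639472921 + 735204909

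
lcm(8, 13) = 104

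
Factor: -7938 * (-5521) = 2^1 * 3^4 * 7^2 * 5521^1 = 43825698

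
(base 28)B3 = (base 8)467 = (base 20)FB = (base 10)311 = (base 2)100110111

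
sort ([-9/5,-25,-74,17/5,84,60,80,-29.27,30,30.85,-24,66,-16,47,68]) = [-74,-29.27,-25,-24,-16,-9/5,17/5,30,30.85,47,60,66,68,80,84]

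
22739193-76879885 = -54140692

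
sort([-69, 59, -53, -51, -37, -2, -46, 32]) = [-69, -53, -51, -46, -37, -2, 32, 59]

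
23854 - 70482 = -46628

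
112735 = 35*3221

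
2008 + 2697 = 4705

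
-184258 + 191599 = 7341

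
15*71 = 1065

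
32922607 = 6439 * 5113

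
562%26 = 16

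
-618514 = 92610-711124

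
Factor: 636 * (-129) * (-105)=2^2 * 3^3 * 5^1 * 7^1 * 43^1 * 53^1=8614620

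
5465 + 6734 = 12199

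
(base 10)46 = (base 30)1g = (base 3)1201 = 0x2e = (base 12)3a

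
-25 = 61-86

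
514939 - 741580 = -226641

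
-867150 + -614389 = -1481539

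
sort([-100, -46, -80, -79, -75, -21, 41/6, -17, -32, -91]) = [-100, -91, -80, -79, -75, -46, -32, -21, -17, 41/6]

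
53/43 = 1 + 10/43 ≈ 1.23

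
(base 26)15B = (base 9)1107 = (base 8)1461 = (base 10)817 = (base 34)O1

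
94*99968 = 9396992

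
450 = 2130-1680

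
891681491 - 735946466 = 155735025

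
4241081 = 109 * 38909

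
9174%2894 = 492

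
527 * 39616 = 20877632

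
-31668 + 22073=-9595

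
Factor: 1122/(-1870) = -1*3^1*5^(-1) = -3/5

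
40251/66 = 609 + 19/22 ≈ 609.86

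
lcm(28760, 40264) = 201320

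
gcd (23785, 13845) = 355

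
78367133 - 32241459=46125674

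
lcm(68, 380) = 6460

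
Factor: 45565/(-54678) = -1 * 2^(-1) * 3^(-1) * 5^1 = -5/6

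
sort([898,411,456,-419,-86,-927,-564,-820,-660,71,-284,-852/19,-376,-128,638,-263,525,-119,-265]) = [-927,-820,-660,-564,-419,-376,-284,-265,-263,-128,-119,-86,-852/19,71,411,456,525,638,898]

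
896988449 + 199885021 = 1096873470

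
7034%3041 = 952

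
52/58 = 26/29 ≈ 0.897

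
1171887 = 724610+447277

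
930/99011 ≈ 0.00939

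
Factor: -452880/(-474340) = 2^2*3^2*17^1*641^(-1) = 612/641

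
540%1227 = 540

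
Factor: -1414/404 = -1*2^(-1)*7^1 = -7/2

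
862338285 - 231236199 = 631102086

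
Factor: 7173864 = 2^3 * 3^2 * 17^1 * 5861^1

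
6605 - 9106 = -2501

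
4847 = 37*131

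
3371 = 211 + 3160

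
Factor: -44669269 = -1 * 44669269^1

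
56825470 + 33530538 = 90356008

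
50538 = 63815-13277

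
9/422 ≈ 0.0213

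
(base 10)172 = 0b10101100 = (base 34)52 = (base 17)a2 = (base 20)8c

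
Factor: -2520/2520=-1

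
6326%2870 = 586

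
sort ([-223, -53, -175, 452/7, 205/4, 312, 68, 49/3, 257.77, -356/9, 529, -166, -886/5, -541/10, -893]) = [-893, -223, -886/5, -175, -166, -541/10, -53, -356/9, 49/3, 205/4, 452/7, 68, 257.77, 312, 529]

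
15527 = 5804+9723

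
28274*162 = 4580388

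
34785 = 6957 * 5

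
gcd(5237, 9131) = 1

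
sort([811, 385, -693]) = [-693, 385, 811]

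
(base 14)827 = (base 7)4450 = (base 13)964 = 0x643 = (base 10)1603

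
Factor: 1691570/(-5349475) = -1*2^1*5^(-1)*17^(-1)*19^1*29^1*41^(-1) = -1102/3485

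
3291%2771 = 520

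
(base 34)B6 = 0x17C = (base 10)380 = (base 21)I2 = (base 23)GC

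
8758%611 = 204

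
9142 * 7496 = 68528432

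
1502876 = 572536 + 930340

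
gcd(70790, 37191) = 1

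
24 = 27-3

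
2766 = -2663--5429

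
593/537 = 1 + 56/537 ≈ 1.10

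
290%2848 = 290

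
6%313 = 6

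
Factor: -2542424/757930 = -1 * 2^2 * 5^(-1) * 199^1 * 1597^1 * 75793^(-1) = -1271212/378965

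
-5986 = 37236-43222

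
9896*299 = 2958904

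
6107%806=465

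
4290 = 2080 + 2210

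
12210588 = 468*26091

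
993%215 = 133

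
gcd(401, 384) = 1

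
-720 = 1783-2503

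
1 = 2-1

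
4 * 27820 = 111280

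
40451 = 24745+15706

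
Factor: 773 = 773^1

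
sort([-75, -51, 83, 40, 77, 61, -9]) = [-75, -51, -9, 40, 61, 77, 83]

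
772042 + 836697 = 1608739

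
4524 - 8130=-3606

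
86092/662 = 130 + 16/331 ≈ 130.05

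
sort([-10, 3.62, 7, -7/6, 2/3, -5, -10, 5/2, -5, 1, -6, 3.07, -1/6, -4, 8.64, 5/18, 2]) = [-10, -10, -6, -5, -5, -4, -7/6, -1/6, 5/18, 2/3, 1, 2, 5/2, 3.07, 3.62, 7, 8.64]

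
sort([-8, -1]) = [-8, -1]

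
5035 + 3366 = 8401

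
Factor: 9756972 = 2^2*3^2*271027^1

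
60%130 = 60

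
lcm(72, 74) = 2664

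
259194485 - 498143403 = -238948918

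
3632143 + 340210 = 3972353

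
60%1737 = 60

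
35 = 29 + 6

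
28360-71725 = -43365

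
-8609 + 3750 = -4859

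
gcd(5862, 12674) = 2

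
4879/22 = 221 + 17/22 ≈ 221.77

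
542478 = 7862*69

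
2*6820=13640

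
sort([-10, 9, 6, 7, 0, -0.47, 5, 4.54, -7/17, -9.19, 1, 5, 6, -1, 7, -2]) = [-10, -9.19, -2, -1, -0.47, -7/17, 0, 1, 4.54, 5, 5, 6, 6, 7, 7, 9]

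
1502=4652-3150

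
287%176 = 111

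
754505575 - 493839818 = 260665757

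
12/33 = 4/11 ≈ 0.364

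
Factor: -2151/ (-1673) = 3^2*7^ (-1) = 9/7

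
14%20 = 14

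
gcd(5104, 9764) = 4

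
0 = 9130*0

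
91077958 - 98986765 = -7908807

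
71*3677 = 261067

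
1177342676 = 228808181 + 948534495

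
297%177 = 120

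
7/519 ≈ 0.0135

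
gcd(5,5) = 5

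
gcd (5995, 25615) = 545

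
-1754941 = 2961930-4716871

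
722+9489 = 10211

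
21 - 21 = 0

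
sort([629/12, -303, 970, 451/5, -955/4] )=[-303, -955/4, 629/12, 451/5, 970] 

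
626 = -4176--4802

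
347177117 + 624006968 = 971184085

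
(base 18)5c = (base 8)146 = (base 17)60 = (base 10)102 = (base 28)3i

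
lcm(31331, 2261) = 219317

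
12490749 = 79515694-67024945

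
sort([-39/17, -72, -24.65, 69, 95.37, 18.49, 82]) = [-72, -24.65, -39/17, 18.49, 69, 82, 95.37]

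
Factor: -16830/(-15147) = 2^1 * 3^(-2) * 5^1 = 10/9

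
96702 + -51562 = 45140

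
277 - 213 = 64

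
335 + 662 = 997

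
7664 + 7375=15039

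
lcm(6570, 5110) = 45990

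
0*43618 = 0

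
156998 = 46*3413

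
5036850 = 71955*70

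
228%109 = 10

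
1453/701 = 2 + 51/701 ≈ 2.07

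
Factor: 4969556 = 2^2*29^1*42841^1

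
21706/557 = 38+540/557 ≈ 38.97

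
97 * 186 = 18042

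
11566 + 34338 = 45904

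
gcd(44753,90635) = 1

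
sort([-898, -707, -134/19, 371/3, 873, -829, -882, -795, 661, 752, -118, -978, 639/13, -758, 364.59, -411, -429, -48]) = [-978, -898, -882, -829, -795, -758, -707, -429, -411, -118, -48, -134/19, 639/13, 371/3, 364.59, 661, 752, 873]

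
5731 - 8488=-2757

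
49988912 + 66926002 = 116914914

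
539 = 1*539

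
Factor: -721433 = -1 * 29^1 * 24877^1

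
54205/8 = 6775 + 5/8 ≈ 6775.63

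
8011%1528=371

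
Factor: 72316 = 2^2*101^1*179^1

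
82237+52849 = 135086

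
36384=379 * 96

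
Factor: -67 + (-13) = -1 * 2^4 * 5^1 = -80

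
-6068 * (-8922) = 54138696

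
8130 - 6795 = 1335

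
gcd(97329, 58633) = 1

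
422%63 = 44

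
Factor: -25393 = -1*67^1*379^1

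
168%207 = 168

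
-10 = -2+-8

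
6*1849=11094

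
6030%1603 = 1221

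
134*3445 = 461630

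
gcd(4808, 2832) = 8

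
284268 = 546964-262696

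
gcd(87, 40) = 1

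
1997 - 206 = 1791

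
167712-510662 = -342950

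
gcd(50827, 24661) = 7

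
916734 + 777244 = 1693978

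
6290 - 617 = 5673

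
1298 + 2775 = 4073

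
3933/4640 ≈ 0.848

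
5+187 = 192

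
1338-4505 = -3167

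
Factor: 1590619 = 1217^1*1307^1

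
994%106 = 40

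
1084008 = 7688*141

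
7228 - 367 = 6861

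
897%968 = 897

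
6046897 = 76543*79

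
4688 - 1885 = 2803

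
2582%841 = 59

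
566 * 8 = 4528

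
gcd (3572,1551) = 47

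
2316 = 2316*1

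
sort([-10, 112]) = [-10, 112]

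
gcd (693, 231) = 231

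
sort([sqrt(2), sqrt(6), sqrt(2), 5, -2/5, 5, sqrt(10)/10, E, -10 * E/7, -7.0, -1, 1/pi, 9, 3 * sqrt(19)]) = [-7.0, -10 * E/7, -1, -2/5, sqrt(10)/10, 1/pi, sqrt(2), sqrt(2), sqrt(6), E, 5, 5, 9, 3 * sqrt(19)]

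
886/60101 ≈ 0.0147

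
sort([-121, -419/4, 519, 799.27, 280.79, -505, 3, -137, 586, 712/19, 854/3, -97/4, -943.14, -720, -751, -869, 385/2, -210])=[-943.14, -869, -751, -720, -505, -210, -137, -121, -419/4, -97/4, 3, 712/19, 385/2, 280.79, 854/3, 519, 586, 799.27]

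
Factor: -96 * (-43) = 2^5 * 3^1 * 43^1 = 4128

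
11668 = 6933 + 4735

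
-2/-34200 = 1/17100 ≈ 0.0000585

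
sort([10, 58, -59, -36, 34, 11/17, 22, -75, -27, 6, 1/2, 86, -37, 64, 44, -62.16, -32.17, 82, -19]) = [-75, -62.16, -59, -37, -36, -32.17, -27, -19, 1/2, 11/17, 6, 10, 22, 34, 44, 58, 64, 82, 86]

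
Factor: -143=-1 * 11^1 * 13^1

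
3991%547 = 162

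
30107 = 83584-53477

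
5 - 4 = 1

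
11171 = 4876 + 6295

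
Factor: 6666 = 2^1*3^1*11^1*101^1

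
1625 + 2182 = 3807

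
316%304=12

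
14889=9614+5275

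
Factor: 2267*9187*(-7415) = -1*5^1*1483^1*2267^1*9187^1 = -154431678535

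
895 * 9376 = 8391520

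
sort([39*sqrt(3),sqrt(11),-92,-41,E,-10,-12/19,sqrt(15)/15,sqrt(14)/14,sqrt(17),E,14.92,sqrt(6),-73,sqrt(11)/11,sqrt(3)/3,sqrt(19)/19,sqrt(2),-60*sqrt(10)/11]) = [-92,-73,-41,-60*sqrt(10)/11,-10,-12/19,sqrt(19)/19,sqrt(15)/15,sqrt(14)/14,sqrt(11)/11,sqrt(3)/3,sqrt(2),sqrt(6),E,E,sqrt(11),sqrt(17),14.92,39*sqrt(3)]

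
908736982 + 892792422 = 1801529404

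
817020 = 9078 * 90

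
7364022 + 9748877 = 17112899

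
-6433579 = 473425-6907004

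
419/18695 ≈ 0.0224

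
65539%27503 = 10533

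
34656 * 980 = 33962880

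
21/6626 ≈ 0.00317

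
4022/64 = 62 + 27/32 ≈ 62.84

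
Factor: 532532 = 2^2 * 7^2 * 11^1 * 13^1 * 19^1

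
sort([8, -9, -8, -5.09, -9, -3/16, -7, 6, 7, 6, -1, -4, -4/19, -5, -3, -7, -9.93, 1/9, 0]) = [-9.93, -9, -9, -8, -7, -7, -5.09, -5, -4, -3, -1, -4/19, -3/16, 0, 1/9, 6, 6, 7, 8]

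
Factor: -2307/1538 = -1 * 2^(-1) * 3^1 = -3/2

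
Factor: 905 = 5^1 * 181^1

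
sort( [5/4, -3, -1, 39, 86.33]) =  [-3, -1, 5/4, 39, 86.33]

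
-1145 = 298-1443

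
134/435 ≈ 0.308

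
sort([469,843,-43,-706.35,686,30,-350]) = [-706.35,-350,-43,30,469,686,843]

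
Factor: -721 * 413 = -1 * 7^2 * 59^1 * 103^1 = -297773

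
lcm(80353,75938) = 6910358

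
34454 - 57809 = -23355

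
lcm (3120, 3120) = 3120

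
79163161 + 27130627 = 106293788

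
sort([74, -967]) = [-967, 74]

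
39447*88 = 3471336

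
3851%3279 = 572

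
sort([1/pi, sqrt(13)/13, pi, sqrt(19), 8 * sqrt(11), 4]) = [sqrt(13)/13, 1/pi, pi, 4, sqrt(19), 8 * sqrt(11)]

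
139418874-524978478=-385559604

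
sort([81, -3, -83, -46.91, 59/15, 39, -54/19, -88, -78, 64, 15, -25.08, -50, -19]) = [-88, -83, -78, -50, -46.91, -25.08, -19, -3, -54/19, 59/15, 15, 39, 64, 81]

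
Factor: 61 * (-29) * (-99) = 3^2 * 11^1 * 29^1 * 61^1 = 175131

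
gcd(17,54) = 1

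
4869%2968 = 1901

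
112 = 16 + 96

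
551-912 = -361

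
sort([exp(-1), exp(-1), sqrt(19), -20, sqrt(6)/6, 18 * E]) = [-20, exp(-1), exp(-1), sqrt(6)/6, sqrt(19), 18 * E]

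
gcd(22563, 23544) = 981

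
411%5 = 1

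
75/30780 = 5/2052 ≈ 0.00244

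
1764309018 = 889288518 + 875020500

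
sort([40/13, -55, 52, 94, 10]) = [-55, 40/13, 10, 52, 94]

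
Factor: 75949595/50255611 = 5^1*7^(-1)*173^1*87803^1*7179373^(-1) 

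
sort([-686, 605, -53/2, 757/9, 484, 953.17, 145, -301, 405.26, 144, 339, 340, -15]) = [-686, -301, -53/2, -15, 757/9, 144, 145, 339, 340, 405.26, 484, 605, 953.17]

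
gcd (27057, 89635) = 1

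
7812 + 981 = 8793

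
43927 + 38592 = 82519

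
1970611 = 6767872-4797261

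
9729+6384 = 16113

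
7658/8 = 957 + 1/4 = 957.25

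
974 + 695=1669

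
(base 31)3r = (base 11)aa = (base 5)440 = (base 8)170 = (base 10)120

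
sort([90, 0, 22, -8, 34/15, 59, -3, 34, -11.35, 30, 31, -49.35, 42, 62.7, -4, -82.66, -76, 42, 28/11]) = [-82.66, -76, -49.35, -11.35, -8, -4, -3, 0, 34/15, 28/11, 22, 30, 31, 34, 42, 42, 59, 62.7, 90]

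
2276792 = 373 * 6104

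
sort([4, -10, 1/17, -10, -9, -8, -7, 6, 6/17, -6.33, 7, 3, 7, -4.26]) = [-10, -10, -9, -8, -7, -6.33, -4.26, 1/17, 6/17, 3, 4, 6, 7, 7]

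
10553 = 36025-25472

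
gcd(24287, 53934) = 1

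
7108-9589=-2481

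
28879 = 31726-2847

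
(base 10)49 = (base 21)27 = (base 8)61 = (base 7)100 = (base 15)34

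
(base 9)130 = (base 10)108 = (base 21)53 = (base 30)3i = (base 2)1101100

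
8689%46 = 41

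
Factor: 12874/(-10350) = -1 * 3^(-2) * 5^(-2) * 23^(-1) * 41^1 * 157^1 = -6437/5175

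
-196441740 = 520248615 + -716690355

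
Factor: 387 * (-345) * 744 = -1 * 2^3 * 3^4 * 5^1 * 23^1 * 31^1 * 43^1 = -99335160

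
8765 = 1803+6962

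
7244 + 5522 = 12766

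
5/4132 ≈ 0.00121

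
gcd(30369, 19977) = 3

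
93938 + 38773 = 132711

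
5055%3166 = 1889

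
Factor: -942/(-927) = 2^1 * 3^(-1) * 103^(-1) * 157^1 = 314/309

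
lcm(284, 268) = 19028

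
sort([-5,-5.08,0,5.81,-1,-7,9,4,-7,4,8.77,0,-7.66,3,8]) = [-7.66,-7,-7,-5.08,-5,-1,0,0,3,4,4,5.81,8,8.77,9]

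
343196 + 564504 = 907700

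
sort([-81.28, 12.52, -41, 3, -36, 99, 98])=[-81.28, -41, -36, 3, 12.52, 98, 99]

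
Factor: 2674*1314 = 2^2*3^2*7^1*73^1*191^1 = 3513636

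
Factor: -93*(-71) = 3^1*31^1*71^1 = 6603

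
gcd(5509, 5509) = 5509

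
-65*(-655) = 42575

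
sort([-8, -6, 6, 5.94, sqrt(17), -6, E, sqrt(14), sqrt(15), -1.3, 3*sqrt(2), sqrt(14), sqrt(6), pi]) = [-8, -6, -6, -1.3, sqrt(6), E, pi, sqrt(14), sqrt(14), sqrt(15), sqrt(17), 3*sqrt(2), 5.94, 6]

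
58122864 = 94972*612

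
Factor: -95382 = -1*2^1*3^2*7^1*757^1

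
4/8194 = 2/4097 ≈ 0.000488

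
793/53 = 14 + 51/53 ≈ 14.96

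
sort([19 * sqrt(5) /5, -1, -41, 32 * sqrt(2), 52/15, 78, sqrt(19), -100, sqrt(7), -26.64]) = [-100, -41, -26.64, -1, sqrt(7), 52/15, sqrt(19), 19 * sqrt(5) /5, 32 * sqrt(2), 78]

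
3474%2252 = 1222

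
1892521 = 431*4391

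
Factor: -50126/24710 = -1*5^(-1)*7^(-1)*71^1 = -71/35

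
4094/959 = 4 + 258/959 ≈ 4.27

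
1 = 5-4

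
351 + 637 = 988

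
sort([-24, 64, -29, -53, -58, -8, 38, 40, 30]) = [-58, -53, -29, -24, -8, 30, 38, 40, 64]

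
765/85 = 9 = 9.00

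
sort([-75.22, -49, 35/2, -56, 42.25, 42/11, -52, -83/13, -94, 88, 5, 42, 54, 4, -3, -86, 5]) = [-94, -86, -75.22, -56, -52, -49, -83/13, -3, 42/11, 4, 5, 5, 35/2, 42, 42.25, 54, 88]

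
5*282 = 1410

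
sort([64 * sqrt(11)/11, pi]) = [pi, 64 * sqrt(11)/11]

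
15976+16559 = 32535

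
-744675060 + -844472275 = -1589147335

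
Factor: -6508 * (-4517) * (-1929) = -1 * 2^2 * 3^1 * 643^1 * 1627^1 * 4517^1 = -56706110844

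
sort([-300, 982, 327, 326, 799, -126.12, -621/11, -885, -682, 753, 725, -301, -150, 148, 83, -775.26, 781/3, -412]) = [-885, -775.26, -682, -412, -301, -300, -150, -126.12, -621/11, 83, 148, 781/3, 326, 327, 725, 753, 799, 982]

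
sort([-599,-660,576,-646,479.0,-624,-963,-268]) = [-963,-660,-646,-624,-599,-268,479.0,576]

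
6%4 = 2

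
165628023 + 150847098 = 316475121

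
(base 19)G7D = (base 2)1011100100010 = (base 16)1722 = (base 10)5922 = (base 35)4T7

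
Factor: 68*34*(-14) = -1*2^4*7^1*17^2 = -32368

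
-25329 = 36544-61873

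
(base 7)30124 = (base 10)7270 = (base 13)3403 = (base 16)1c66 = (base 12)425a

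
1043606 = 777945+265661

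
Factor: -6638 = -1*2^1*3319^1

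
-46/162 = -23/81 ≈ -0.284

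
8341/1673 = 4 + 1649/1673 ≈ 4.99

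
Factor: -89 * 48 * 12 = -1 * 2^6 * 3^2 * 89^1 = -51264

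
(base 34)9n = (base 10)329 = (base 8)511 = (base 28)bl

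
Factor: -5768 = -1*2^3*7^1*103^1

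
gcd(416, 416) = 416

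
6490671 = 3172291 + 3318380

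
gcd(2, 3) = 1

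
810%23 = 5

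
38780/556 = 9695/139 ≈ 69.75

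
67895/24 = 2828 + 23/24 ≈ 2828.96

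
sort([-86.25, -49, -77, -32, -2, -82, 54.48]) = [-86.25, -82, -77, -49, -32, -2, 54.48]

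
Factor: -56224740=-1 * 2^2 * 3^1 * 5^1 * 11^1 * 13^1 * 6553^1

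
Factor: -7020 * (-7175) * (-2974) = -1 * 2^3 * 3^3 * 5^3 * 7^1 * 13^1 * 41^1 * 1487^1 = -149795919000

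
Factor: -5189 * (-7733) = 11^1 * 19^1 * 37^1 * 5189^1 = 40126537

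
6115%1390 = 555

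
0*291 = 0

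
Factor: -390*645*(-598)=2^2*3^2*5^2*13^2*23^1*43^1=150426900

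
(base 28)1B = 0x27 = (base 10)39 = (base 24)1F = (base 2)100111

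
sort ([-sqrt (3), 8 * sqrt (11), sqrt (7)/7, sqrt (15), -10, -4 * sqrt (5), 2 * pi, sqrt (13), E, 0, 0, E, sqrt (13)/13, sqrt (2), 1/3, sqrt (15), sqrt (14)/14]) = [-10, -4 * sqrt (5), -sqrt (3), 0, 0, sqrt (14)/14, sqrt (13)/13, 1/3, sqrt (7)/7, sqrt (2), E, E, sqrt (13), sqrt (15), sqrt (15), 2 * pi, 8 * sqrt (11)]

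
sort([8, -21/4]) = [-21/4, 8]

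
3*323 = 969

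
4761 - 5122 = -361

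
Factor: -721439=-1*721439^1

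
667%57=40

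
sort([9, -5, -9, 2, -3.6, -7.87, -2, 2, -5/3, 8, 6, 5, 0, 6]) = [-9, -7.87, -5, -3.6, -2, -5/3, 0, 2, 2, 5, 6, 6, 8, 9]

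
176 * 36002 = 6336352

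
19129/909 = 21+40/909 ≈ 21.04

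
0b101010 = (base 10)42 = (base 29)1d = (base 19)24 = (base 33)19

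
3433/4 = 858 + 1/4 = 858.25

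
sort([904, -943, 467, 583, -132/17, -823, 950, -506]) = [-943, -823, -506, -132/17, 467, 583, 904, 950]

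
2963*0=0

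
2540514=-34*(-74721) 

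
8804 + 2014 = 10818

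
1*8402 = 8402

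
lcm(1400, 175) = 1400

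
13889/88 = 157 + 73/88 ≈ 157.83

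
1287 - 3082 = -1795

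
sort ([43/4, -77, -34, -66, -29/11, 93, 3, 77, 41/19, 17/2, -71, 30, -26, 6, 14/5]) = [-77, -71, -66, -34, -26, -29/11, 41/19, 14/5, 3, 6, 17/2, 43/4, 30, 77, 93]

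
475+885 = 1360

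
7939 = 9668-1729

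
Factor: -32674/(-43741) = 2^1 * 31^1 * 83^(-1) = 62/83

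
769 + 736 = 1505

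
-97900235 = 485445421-583345656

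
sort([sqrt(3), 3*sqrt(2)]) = [sqrt(3), 3*sqrt(2)]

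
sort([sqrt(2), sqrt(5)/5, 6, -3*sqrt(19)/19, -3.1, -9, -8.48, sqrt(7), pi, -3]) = [-9, -8.48, -3.1, -3, -3*sqrt(19)/19, sqrt(5)/5, sqrt(2), sqrt(7), pi, 6]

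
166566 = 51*3266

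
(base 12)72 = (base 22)3k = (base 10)86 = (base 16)56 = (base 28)32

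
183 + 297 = 480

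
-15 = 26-41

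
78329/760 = 103 + 49/760≈103.06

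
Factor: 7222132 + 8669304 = 2^2 * 11^1 * 23^1 * 41^1 * 383^1 = 15891436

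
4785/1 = 4785 = 4785.00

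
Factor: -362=-1 * 2^1 * 181^1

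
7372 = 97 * 76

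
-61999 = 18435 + -80434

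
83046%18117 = 10578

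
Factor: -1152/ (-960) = 2^1 * 3^1 * 5^ (-1) = 6/5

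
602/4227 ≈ 0.142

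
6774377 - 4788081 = 1986296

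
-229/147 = -1 - 82/147 ≈ -1.56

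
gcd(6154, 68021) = 1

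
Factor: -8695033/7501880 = -1*2^(-3)*5^(-1)*89^1*151^1*647^1*187547^(-1)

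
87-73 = 14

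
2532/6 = 422 = 422.00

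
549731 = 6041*91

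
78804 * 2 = 157608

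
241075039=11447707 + 229627332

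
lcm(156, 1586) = 9516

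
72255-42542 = 29713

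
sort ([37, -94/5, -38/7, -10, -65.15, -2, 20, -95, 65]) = [-95, -65.15, -94/5, -10, -38/7, -2, 20, 37, 65]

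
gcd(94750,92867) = 1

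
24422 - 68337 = -43915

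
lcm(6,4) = 12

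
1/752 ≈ 0.00133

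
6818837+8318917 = 15137754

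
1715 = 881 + 834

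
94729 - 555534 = -460805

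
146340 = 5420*27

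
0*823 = 0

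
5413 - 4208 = 1205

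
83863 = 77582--6281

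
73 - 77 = -4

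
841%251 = 88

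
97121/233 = 416 + 193/233 ≈ 416.83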